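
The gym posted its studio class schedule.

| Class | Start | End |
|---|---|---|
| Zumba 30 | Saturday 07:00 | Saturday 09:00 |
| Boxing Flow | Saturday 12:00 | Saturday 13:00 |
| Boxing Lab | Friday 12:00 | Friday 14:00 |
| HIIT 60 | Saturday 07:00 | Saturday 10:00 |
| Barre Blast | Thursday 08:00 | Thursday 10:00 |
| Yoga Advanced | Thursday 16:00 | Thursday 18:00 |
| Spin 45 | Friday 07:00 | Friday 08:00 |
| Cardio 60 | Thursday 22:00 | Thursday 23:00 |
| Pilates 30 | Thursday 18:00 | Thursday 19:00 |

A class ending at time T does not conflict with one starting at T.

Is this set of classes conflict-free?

Sorted by start: Barre Blast, Yoga Advanced, Pilates 30, Cardio 60, Spin 45, Boxing Lab, Zumba 30, HIIT 60, Boxing Flow.
Yoga Advanced starts after Barre Blast ends, so Barre Blast has no further overlaps.
Pilates 30 starts exactly when Yoga Advanced ends (back-to-back, no overlap), so Yoga Advanced has no further overlaps.
Cardio 60 starts after Pilates 30 ends, so Pilates 30 has no further overlaps.
Spin 45 starts after Cardio 60 ends, so Cardio 60 has no further overlaps.
Boxing Lab starts after Spin 45 ends, so Spin 45 has no further overlaps.
Zumba 30 starts after Boxing Lab ends, so Boxing Lab has no further overlaps.
HIIT 60 starts before Zumba 30 ends → Zumba 30 and HIIT 60 overlap.
That's a conflict, so the schedule is not conflict-free.

No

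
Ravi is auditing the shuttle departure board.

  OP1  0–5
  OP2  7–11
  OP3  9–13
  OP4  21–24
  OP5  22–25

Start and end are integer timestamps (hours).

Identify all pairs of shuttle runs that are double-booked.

OP2 & OP3, OP4 & OP5

Sorted by start: OP1, OP2, OP3, OP4, OP5.
OP2 starts after OP1 ends — done with OP1.
OP3 starts before OP2 ends → OP2 and OP3 overlap.
OP4 starts after OP2 ends — done with OP2.
OP4 starts after OP3 ends — done with OP3.
OP5 starts before OP4 ends → OP4 and OP5 overlap.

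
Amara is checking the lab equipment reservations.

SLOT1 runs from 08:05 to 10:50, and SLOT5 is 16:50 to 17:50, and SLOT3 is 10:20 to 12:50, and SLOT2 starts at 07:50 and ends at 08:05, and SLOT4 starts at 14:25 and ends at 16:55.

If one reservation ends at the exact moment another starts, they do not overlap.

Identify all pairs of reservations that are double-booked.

SLOT1 & SLOT3, SLOT4 & SLOT5

Check each pair: they overlap iff neither finishes before the other starts.
Sorted by start: SLOT2, SLOT1, SLOT3, SLOT4, SLOT5.
SLOT1 starts exactly when SLOT2 ends (back-to-back, no overlap), so nothing later overlaps SLOT2 either.
SLOT3 starts before SLOT1 ends → SLOT1 and SLOT3 overlap.
SLOT4 starts after SLOT1 ends, so nothing later overlaps SLOT1 either.
SLOT4 starts after SLOT3 ends, so nothing later overlaps SLOT3 either.
SLOT5 starts before SLOT4 ends → SLOT4 and SLOT5 overlap.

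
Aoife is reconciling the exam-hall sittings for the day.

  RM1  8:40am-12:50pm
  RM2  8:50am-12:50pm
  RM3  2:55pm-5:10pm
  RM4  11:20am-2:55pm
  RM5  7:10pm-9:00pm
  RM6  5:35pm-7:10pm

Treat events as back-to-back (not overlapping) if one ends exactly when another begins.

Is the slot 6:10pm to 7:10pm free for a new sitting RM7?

No — it overlaps RM6

RM1: ends 12:50pm at or before RM7 starts 6:10pm → clear.
RM2: ends 12:50pm at or before RM7 starts 6:10pm → clear.
RM4: ends 2:55pm at or before RM7 starts 6:10pm → clear.
RM3: ends 5:10pm at or before RM7 starts 6:10pm → clear.
RM6: starts 5:35pm before RM7 ends 7:10pm, and ends 7:10pm after RM7 starts 6:10pm → overlap.
RM5: starts 7:10pm at or after RM7 ends 7:10pm → clear.
RM7 overlaps RM6.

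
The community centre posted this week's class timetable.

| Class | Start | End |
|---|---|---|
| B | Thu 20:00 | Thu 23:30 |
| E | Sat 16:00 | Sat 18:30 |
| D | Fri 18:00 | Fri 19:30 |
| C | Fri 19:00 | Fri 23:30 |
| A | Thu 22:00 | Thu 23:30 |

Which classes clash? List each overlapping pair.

Two intervals overlap when each starts before the other ends.
Sorted by start: B, A, D, C, E.
A starts before B ends → B and A overlap.
D starts after B ends, so nothing later overlaps B either.
D starts after A ends, so nothing later overlaps A either.
C starts before D ends → D and C overlap.
E starts after D ends.
E starts after C ends.

A & B, C & D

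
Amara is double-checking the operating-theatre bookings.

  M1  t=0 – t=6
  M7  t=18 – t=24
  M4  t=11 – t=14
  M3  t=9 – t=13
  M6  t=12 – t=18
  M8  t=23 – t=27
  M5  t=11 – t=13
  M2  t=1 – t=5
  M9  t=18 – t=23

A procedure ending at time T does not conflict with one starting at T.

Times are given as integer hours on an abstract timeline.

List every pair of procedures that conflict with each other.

Sorted by start: M1, M2, M3, M4, M5, M6, M7, M9, M8.
M2 starts before M1 ends → M1 and M2 overlap.
M3 starts after M1 ends — done with M1.
M3 starts after M2 ends — done with M2.
M4 starts before M3 ends → M3 and M4 overlap.
M5 starts before M3 ends → M3 and M5 overlap.
M6 starts before M3 ends → M3 and M6 overlap.
M7 starts after M3 ends — done with M3.
M5 starts before M4 ends → M4 and M5 overlap.
M6 starts before M4 ends → M4 and M6 overlap.
M7 starts after M4 ends — done with M4.
M6 starts before M5 ends → M5 and M6 overlap.
M7 starts after M5 ends — done with M5.
M7 starts exactly when M6 ends (back-to-back, no overlap) — done with M6.
M9 starts before M7 ends → M7 and M9 overlap.
M8 starts before M7 ends → M7 and M8 overlap.
M8 starts exactly when M9 ends (back-to-back, no overlap).

M1 & M2, M3 & M4, M3 & M5, M3 & M6, M4 & M5, M4 & M6, M5 & M6, M7 & M8, M7 & M9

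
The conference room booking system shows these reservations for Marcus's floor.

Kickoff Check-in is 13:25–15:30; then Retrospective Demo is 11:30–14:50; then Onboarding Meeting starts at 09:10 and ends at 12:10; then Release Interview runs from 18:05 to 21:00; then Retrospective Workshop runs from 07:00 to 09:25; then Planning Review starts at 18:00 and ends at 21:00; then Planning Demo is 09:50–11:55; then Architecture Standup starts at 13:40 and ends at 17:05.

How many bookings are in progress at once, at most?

3

Sweep the timeline, counting +1 at each start and −1 at each end (ends before starts at a tie):
07:00 start Retrospective Workshop → 1
09:10 start Onboarding Meeting → 2
09:25 end Retrospective Workshop → 1
09:50 start Planning Demo → 2
11:30 start Retrospective Demo → 3
11:55 end Planning Demo → 2
12:10 end Onboarding Meeting → 1
13:25 start Kickoff Check-in → 2
13:40 start Architecture Standup → 3
14:50 end Retrospective Demo → 2
15:30 end Kickoff Check-in → 1
17:05 end Architecture Standup → 0
18:00 start Planning Review → 1
18:05 start Release Interview → 2
21:00 end Planning Review → 1
21:00 end Release Interview → 0
Peak is 3, at 11:30 (Onboarding Meeting, Planning Demo, Retrospective Demo).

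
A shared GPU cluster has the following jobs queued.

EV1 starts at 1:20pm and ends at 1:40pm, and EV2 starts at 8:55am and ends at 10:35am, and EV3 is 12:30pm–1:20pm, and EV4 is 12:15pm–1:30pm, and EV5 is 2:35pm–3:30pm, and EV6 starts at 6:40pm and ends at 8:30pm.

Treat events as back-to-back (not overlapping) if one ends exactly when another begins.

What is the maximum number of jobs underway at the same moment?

Sweep the timeline, counting +1 at each start and −1 at each end (ends before starts at a tie):
8:55am start EV2 → 1
10:35am end EV2 → 0
12:15pm start EV4 → 1
12:30pm start EV3 → 2
1:20pm end EV3 → 1
1:20pm start EV1 → 2
1:30pm end EV4 → 1
1:40pm end EV1 → 0
2:35pm start EV5 → 1
3:30pm end EV5 → 0
6:40pm start EV6 → 1
8:30pm end EV6 → 0
Peak is 2, at 12:30pm (EV3, EV4).

2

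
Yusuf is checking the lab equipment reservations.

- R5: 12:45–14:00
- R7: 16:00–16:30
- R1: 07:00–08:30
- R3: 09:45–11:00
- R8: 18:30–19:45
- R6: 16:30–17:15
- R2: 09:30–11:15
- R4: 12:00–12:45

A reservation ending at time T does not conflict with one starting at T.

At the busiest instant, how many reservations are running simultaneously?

2

Sort all start/end points and keep a running count:
07:00 start R1 → 1
08:30 end R1 → 0
09:30 start R2 → 1
09:45 start R3 → 2
11:00 end R3 → 1
11:15 end R2 → 0
12:00 start R4 → 1
12:45 end R4 → 0
12:45 start R5 → 1
14:00 end R5 → 0
16:00 start R7 → 1
16:30 end R7 → 0
16:30 start R6 → 1
17:15 end R6 → 0
18:30 start R8 → 1
19:45 end R8 → 0
Peak is 2, at 09:45 (R2, R3).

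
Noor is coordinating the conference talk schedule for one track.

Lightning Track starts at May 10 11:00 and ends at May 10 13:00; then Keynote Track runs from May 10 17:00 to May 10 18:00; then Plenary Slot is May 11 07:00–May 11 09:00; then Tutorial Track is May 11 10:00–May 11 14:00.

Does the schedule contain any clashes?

Sorted by start: Lightning Track, Keynote Track, Plenary Slot, Tutorial Track.
Keynote Track starts after Lightning Track ends — done with Lightning Track.
Plenary Slot starts after Keynote Track ends — done with Keynote Track.
Tutorial Track starts after Plenary Slot ends.
Every pair is clear; the schedule has no overlaps.

No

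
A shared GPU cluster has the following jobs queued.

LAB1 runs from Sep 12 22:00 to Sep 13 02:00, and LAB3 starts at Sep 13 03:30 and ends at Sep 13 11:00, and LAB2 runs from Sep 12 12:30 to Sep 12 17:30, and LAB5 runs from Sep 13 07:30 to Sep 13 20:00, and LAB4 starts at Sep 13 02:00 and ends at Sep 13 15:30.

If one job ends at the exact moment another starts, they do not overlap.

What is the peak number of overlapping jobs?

Walk through starts and ends in time order (an end at T is processed before a start at T):
Sep 12 12:30 start LAB2 → 1
Sep 12 17:30 end LAB2 → 0
Sep 12 22:00 start LAB1 → 1
Sep 13 02:00 end LAB1 → 0
Sep 13 02:00 start LAB4 → 1
Sep 13 03:30 start LAB3 → 2
Sep 13 07:30 start LAB5 → 3
Sep 13 11:00 end LAB3 → 2
Sep 13 15:30 end LAB4 → 1
Sep 13 20:00 end LAB5 → 0
Peak is 3, at Sep 13 07:30 (LAB3, LAB4, LAB5).

3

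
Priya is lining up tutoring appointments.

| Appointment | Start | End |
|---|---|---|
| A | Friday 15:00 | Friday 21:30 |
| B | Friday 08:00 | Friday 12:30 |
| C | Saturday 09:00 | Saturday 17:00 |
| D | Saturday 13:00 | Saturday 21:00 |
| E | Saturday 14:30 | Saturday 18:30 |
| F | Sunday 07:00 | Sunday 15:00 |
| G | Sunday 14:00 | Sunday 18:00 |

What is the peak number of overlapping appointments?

3

Walk through starts and ends in time order (an end at T is processed before a start at T):
Friday 08:00 start B → 1
Friday 12:30 end B → 0
Friday 15:00 start A → 1
Friday 21:30 end A → 0
Saturday 09:00 start C → 1
Saturday 13:00 start D → 2
Saturday 14:30 start E → 3
Saturday 17:00 end C → 2
Saturday 18:30 end E → 1
Saturday 21:00 end D → 0
Sunday 07:00 start F → 1
Sunday 14:00 start G → 2
Sunday 15:00 end F → 1
Sunday 18:00 end G → 0
Peak is 3, at Saturday 14:30 (C, D, E).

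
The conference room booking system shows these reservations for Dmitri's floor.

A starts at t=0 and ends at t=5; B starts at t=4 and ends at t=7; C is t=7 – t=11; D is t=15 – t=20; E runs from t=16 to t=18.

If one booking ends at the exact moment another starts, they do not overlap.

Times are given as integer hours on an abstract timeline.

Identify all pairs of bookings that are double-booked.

A & B, D & E

Two intervals overlap when each starts before the other ends.
Sorted by start: A, B, C, D, E.
B starts before A ends → A and B overlap.
C starts after A ends, so A has no further overlaps.
C starts exactly when B ends (back-to-back, no overlap), so B has no further overlaps.
D starts after C ends, so C has no further overlaps.
E starts before D ends → D and E overlap.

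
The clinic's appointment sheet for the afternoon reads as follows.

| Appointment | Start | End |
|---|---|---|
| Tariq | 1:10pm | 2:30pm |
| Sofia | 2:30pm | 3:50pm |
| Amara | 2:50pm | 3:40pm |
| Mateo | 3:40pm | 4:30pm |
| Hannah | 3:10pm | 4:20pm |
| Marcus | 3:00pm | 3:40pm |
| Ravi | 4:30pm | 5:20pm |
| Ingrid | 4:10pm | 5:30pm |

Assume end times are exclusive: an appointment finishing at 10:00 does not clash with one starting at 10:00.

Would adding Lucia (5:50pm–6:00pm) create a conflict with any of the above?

No — it doesn't clash with anything

Tariq: ends 2:30pm at or before Lucia starts 5:50pm → clear.
Sofia: ends 3:50pm at or before Lucia starts 5:50pm → clear.
Amara: ends 3:40pm at or before Lucia starts 5:50pm → clear.
Marcus: ends 3:40pm at or before Lucia starts 5:50pm → clear.
Hannah: ends 4:20pm at or before Lucia starts 5:50pm → clear.
Mateo: ends 4:30pm at or before Lucia starts 5:50pm → clear.
Ingrid: ends 5:30pm at or before Lucia starts 5:50pm → clear.
Ravi: ends 5:20pm at or before Lucia starts 5:50pm → clear.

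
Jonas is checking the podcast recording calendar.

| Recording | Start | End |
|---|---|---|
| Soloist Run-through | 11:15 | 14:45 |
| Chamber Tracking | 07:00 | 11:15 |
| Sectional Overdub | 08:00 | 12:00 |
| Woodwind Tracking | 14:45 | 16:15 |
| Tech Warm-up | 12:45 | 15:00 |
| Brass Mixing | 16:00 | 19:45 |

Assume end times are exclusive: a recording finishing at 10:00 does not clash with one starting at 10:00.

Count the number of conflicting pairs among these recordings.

5

Sorted by start: Chamber Tracking, Sectional Overdub, Soloist Run-through, Tech Warm-up, Woodwind Tracking, Brass Mixing.
Sectional Overdub starts before Chamber Tracking ends → Chamber Tracking and Sectional Overdub overlap.
Soloist Run-through starts exactly when Chamber Tracking ends (back-to-back, no overlap); Chamber Tracking is clear from here.
Soloist Run-through starts before Sectional Overdub ends → Sectional Overdub and Soloist Run-through overlap.
Tech Warm-up starts after Sectional Overdub ends; Sectional Overdub is clear from here.
Tech Warm-up starts before Soloist Run-through ends → Soloist Run-through and Tech Warm-up overlap.
Woodwind Tracking starts exactly when Soloist Run-through ends (back-to-back, no overlap); Soloist Run-through is clear from here.
Woodwind Tracking starts before Tech Warm-up ends → Tech Warm-up and Woodwind Tracking overlap.
Brass Mixing starts after Tech Warm-up ends.
Brass Mixing starts before Woodwind Tracking ends → Woodwind Tracking and Brass Mixing overlap.
Overlapping pairs: Brass Mixing & Woodwind Tracking, Chamber Tracking & Sectional Overdub, Sectional Overdub & Soloist Run-through, Soloist Run-through & Tech Warm-up, Tech Warm-up & Woodwind Tracking — 5 in total.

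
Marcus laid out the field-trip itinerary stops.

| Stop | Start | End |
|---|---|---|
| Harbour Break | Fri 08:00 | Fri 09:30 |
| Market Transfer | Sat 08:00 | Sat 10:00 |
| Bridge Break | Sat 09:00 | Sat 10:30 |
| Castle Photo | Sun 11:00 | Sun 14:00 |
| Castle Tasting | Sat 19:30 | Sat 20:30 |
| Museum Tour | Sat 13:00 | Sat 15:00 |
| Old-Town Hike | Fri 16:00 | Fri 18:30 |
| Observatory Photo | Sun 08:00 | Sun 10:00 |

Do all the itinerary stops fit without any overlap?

Sorted by start: Harbour Break, Old-Town Hike, Market Transfer, Bridge Break, Museum Tour, Castle Tasting, Observatory Photo, Castle Photo.
Old-Town Hike starts after Harbour Break ends; Harbour Break is clear from here.
Market Transfer starts after Old-Town Hike ends; Old-Town Hike is clear from here.
Bridge Break starts before Market Transfer ends → Market Transfer and Bridge Break overlap.
That's a conflict, so the schedule is not conflict-free.

No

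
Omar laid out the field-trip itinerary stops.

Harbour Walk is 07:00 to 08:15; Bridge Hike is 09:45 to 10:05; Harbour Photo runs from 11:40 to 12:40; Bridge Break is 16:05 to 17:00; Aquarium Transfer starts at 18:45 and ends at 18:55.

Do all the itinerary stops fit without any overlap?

Yes

Sorted by start: Harbour Walk, Bridge Hike, Harbour Photo, Bridge Break, Aquarium Transfer.
Bridge Hike starts after Harbour Walk ends; Harbour Walk is clear from here.
Harbour Photo starts after Bridge Hike ends; Bridge Hike is clear from here.
Bridge Break starts after Harbour Photo ends; Harbour Photo is clear from here.
Aquarium Transfer starts after Bridge Break ends.
Every pair is clear; the schedule has no overlaps.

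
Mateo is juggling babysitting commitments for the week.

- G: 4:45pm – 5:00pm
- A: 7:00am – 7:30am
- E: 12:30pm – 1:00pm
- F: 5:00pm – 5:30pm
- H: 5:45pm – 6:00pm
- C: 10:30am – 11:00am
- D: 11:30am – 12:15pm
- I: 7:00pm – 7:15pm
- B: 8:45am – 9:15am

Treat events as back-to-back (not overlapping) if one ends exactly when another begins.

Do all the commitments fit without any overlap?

Yes

Sorted by start: A, B, C, D, E, G, F, H, I.
B starts after A ends; A is clear from here.
C starts after B ends; B is clear from here.
D starts after C ends; C is clear from here.
E starts after D ends; D is clear from here.
G starts after E ends; E is clear from here.
F starts exactly when G ends (back-to-back, no overlap); G is clear from here.
H starts after F ends; F is clear from here.
I starts after H ends.
Every pair is clear; the schedule has no overlaps.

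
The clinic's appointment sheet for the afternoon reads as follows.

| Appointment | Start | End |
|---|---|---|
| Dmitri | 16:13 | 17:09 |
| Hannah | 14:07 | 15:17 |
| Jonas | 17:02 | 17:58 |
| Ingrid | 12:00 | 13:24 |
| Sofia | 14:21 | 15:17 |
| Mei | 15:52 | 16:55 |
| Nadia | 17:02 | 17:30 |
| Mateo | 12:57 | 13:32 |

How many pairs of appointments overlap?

6

Sorted by start: Ingrid, Mateo, Hannah, Sofia, Mei, Dmitri, Nadia, Jonas.
Mateo starts before Ingrid ends → Ingrid and Mateo overlap.
Hannah starts after Ingrid ends; Ingrid is clear from here.
Hannah starts after Mateo ends; Mateo is clear from here.
Sofia starts before Hannah ends → Hannah and Sofia overlap.
Mei starts after Hannah ends; Hannah is clear from here.
Mei starts after Sofia ends; Sofia is clear from here.
Dmitri starts before Mei ends → Mei and Dmitri overlap.
Nadia starts after Mei ends; Mei is clear from here.
Nadia starts before Dmitri ends → Dmitri and Nadia overlap.
Jonas starts before Dmitri ends → Dmitri and Jonas overlap.
Jonas starts before Nadia ends → Nadia and Jonas overlap.
Overlapping pairs: Dmitri & Jonas, Dmitri & Mei, Dmitri & Nadia, Hannah & Sofia, Ingrid & Mateo, Jonas & Nadia — 6 in total.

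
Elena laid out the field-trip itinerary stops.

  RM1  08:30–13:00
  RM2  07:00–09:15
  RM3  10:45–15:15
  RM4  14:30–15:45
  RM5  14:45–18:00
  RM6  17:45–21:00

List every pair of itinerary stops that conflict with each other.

Sorted by start: RM2, RM1, RM3, RM4, RM5, RM6.
RM1 starts before RM2 ends → RM2 and RM1 overlap.
RM3 starts after RM2 ends; RM2 is clear from here.
RM3 starts before RM1 ends → RM1 and RM3 overlap.
RM4 starts after RM1 ends; RM1 is clear from here.
RM4 starts before RM3 ends → RM3 and RM4 overlap.
RM5 starts before RM3 ends → RM3 and RM5 overlap.
RM6 starts after RM3 ends.
RM5 starts before RM4 ends → RM4 and RM5 overlap.
RM6 starts after RM4 ends.
RM6 starts before RM5 ends → RM5 and RM6 overlap.

RM1 & RM2, RM1 & RM3, RM3 & RM4, RM3 & RM5, RM4 & RM5, RM5 & RM6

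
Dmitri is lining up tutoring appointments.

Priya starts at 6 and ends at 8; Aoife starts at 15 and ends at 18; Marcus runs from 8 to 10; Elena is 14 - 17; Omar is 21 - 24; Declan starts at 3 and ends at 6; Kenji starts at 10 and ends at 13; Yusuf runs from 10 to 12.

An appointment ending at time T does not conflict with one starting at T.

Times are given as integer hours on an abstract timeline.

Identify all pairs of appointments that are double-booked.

Sorted by start: Declan, Priya, Marcus, Kenji, Yusuf, Elena, Aoife, Omar.
Priya starts exactly when Declan ends (back-to-back, no overlap); Declan is clear from here.
Marcus starts exactly when Priya ends (back-to-back, no overlap); Priya is clear from here.
Kenji starts exactly when Marcus ends (back-to-back, no overlap); Marcus is clear from here.
Yusuf starts before Kenji ends → Kenji and Yusuf overlap.
Elena starts after Kenji ends; Kenji is clear from here.
Elena starts after Yusuf ends; Yusuf is clear from here.
Aoife starts before Elena ends → Elena and Aoife overlap.
Omar starts after Elena ends.
Omar starts after Aoife ends.

Aoife & Elena, Kenji & Yusuf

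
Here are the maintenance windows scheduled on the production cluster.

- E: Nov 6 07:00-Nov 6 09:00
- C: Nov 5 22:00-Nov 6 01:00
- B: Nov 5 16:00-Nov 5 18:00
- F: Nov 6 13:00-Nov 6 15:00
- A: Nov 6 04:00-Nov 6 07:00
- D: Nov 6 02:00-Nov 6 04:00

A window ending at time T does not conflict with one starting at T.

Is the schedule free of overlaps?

Yes

Two intervals overlap when each starts before the other ends.
Sorted by start: B, C, D, A, E, F.
C starts after B ends, so B has no further overlaps.
D starts after C ends, so C has no further overlaps.
A starts exactly when D ends (back-to-back, no overlap), so D has no further overlaps.
E starts exactly when A ends (back-to-back, no overlap), so A has no further overlaps.
F starts after E ends.
Every pair is clear; the schedule has no overlaps.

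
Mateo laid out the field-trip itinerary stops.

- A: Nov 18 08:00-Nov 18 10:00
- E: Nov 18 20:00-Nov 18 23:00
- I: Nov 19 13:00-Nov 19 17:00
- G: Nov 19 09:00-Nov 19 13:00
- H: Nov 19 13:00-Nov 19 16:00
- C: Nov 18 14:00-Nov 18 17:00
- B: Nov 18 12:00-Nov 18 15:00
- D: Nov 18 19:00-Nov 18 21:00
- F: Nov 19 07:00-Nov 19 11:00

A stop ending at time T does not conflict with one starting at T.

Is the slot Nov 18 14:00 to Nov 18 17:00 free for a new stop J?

No — it overlaps B, C

A: ends Nov 18 10:00 at or before J starts Nov 18 14:00 → clear.
B: starts Nov 18 12:00 before J ends Nov 18 17:00, and ends Nov 18 15:00 after J starts Nov 18 14:00 → overlap.
C: starts Nov 18 14:00 before J ends Nov 18 17:00, and ends Nov 18 17:00 after J starts Nov 18 14:00 → overlap.
D: starts Nov 18 19:00 at or after J ends Nov 18 17:00 → clear.
E: starts Nov 18 20:00 at or after J ends Nov 18 17:00 → clear.
F: starts Nov 19 07:00 at or after J ends Nov 18 17:00 → clear.
G: starts Nov 19 09:00 at or after J ends Nov 18 17:00 → clear.
H: starts Nov 19 13:00 at or after J ends Nov 18 17:00 → clear.
I: starts Nov 19 13:00 at or after J ends Nov 18 17:00 → clear.
J overlaps B, C.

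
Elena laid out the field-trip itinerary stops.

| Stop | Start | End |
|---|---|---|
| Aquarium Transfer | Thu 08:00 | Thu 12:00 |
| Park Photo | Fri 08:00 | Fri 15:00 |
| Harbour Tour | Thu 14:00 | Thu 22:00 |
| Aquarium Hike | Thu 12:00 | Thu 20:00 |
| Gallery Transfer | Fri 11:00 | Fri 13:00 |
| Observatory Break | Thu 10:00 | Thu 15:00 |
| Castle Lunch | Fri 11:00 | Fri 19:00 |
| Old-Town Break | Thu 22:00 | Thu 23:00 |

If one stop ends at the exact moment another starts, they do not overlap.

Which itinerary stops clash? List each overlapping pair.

Aquarium Hike & Harbour Tour, Aquarium Hike & Observatory Break, Aquarium Transfer & Observatory Break, Castle Lunch & Gallery Transfer, Castle Lunch & Park Photo, Gallery Transfer & Park Photo, Harbour Tour & Observatory Break

Sorted by start: Aquarium Transfer, Observatory Break, Aquarium Hike, Harbour Tour, Old-Town Break, Park Photo, Gallery Transfer, Castle Lunch.
Observatory Break starts before Aquarium Transfer ends → Aquarium Transfer and Observatory Break overlap.
Aquarium Hike starts exactly when Aquarium Transfer ends (back-to-back, no overlap), so nothing later overlaps Aquarium Transfer either.
Aquarium Hike starts before Observatory Break ends → Observatory Break and Aquarium Hike overlap.
Harbour Tour starts before Observatory Break ends → Observatory Break and Harbour Tour overlap.
Old-Town Break starts after Observatory Break ends, so nothing later overlaps Observatory Break either.
Harbour Tour starts before Aquarium Hike ends → Aquarium Hike and Harbour Tour overlap.
Old-Town Break starts after Aquarium Hike ends, so nothing later overlaps Aquarium Hike either.
Old-Town Break starts exactly when Harbour Tour ends (back-to-back, no overlap), so nothing later overlaps Harbour Tour either.
Park Photo starts after Old-Town Break ends, so nothing later overlaps Old-Town Break either.
Gallery Transfer starts before Park Photo ends → Park Photo and Gallery Transfer overlap.
Castle Lunch starts before Park Photo ends → Park Photo and Castle Lunch overlap.
Castle Lunch starts before Gallery Transfer ends → Gallery Transfer and Castle Lunch overlap.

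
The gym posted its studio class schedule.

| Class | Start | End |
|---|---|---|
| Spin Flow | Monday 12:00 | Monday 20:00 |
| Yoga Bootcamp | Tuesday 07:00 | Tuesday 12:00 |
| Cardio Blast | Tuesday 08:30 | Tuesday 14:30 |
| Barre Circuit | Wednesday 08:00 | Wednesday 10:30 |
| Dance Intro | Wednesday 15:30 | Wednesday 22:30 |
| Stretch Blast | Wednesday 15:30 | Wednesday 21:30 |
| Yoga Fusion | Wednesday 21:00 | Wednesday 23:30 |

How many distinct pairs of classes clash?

Sorted by start: Spin Flow, Yoga Bootcamp, Cardio Blast, Barre Circuit, Dance Intro, Stretch Blast, Yoga Fusion.
Yoga Bootcamp starts after Spin Flow ends — done with Spin Flow.
Cardio Blast starts before Yoga Bootcamp ends → Yoga Bootcamp and Cardio Blast overlap.
Barre Circuit starts after Yoga Bootcamp ends — done with Yoga Bootcamp.
Barre Circuit starts after Cardio Blast ends — done with Cardio Blast.
Dance Intro starts after Barre Circuit ends — done with Barre Circuit.
Stretch Blast starts before Dance Intro ends → Dance Intro and Stretch Blast overlap.
Yoga Fusion starts before Dance Intro ends → Dance Intro and Yoga Fusion overlap.
Yoga Fusion starts before Stretch Blast ends → Stretch Blast and Yoga Fusion overlap.
Overlapping pairs: Cardio Blast & Yoga Bootcamp, Dance Intro & Stretch Blast, Dance Intro & Yoga Fusion, Stretch Blast & Yoga Fusion — 4 in total.

4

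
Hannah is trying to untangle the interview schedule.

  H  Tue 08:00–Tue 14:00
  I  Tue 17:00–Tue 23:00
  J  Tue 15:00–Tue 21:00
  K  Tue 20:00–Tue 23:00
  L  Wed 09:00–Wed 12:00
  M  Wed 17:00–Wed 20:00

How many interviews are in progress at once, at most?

3

Walk through starts and ends in time order (an end at T is processed before a start at T):
Tue 08:00 start H → 1
Tue 14:00 end H → 0
Tue 15:00 start J → 1
Tue 17:00 start I → 2
Tue 20:00 start K → 3
Tue 21:00 end J → 2
Tue 23:00 end I → 1
Tue 23:00 end K → 0
Wed 09:00 start L → 1
Wed 12:00 end L → 0
Wed 17:00 start M → 1
Wed 20:00 end M → 0
Peak is 3, at Tue 20:00 (I, J, K).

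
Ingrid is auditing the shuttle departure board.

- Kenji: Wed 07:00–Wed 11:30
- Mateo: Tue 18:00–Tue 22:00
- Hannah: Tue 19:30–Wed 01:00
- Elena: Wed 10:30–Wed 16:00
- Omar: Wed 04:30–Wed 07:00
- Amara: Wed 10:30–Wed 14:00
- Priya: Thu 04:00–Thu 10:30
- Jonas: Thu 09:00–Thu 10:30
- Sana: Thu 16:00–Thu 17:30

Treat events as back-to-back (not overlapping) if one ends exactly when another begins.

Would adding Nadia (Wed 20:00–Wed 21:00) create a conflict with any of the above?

Mateo: ends Tue 22:00 at or before Nadia starts Wed 20:00 → clear.
Hannah: ends Wed 01:00 at or before Nadia starts Wed 20:00 → clear.
Omar: ends Wed 07:00 at or before Nadia starts Wed 20:00 → clear.
Kenji: ends Wed 11:30 at or before Nadia starts Wed 20:00 → clear.
Elena: ends Wed 16:00 at or before Nadia starts Wed 20:00 → clear.
Amara: ends Wed 14:00 at or before Nadia starts Wed 20:00 → clear.
Priya: starts Thu 04:00 at or after Nadia ends Wed 21:00 → clear.
Jonas: starts Thu 09:00 at or after Nadia ends Wed 21:00 → clear.
Sana: starts Thu 16:00 at or after Nadia ends Wed 21:00 → clear.

No — it doesn't clash with anything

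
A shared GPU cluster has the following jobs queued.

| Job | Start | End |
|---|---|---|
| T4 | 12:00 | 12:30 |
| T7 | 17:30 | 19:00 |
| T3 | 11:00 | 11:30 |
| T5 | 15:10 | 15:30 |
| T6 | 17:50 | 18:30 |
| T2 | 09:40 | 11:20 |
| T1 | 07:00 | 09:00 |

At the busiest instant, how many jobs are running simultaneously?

2

Walk through starts and ends in time order (an end at T is processed before a start at T):
07:00 start T1 → 1
09:00 end T1 → 0
09:40 start T2 → 1
11:00 start T3 → 2
11:20 end T2 → 1
11:30 end T3 → 0
12:00 start T4 → 1
12:30 end T4 → 0
15:10 start T5 → 1
15:30 end T5 → 0
17:30 start T7 → 1
17:50 start T6 → 2
18:30 end T6 → 1
19:00 end T7 → 0
Peak is 2, at 11:00 (T2, T3).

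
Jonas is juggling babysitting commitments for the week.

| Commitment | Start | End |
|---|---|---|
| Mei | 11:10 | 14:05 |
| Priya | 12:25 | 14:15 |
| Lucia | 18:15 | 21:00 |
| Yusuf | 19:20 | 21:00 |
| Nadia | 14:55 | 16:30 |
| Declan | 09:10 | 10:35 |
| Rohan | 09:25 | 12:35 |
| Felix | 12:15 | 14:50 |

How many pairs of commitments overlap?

Two intervals overlap when each starts before the other ends.
Sorted by start: Declan, Rohan, Mei, Felix, Priya, Nadia, Lucia, Yusuf.
Rohan starts before Declan ends → Declan and Rohan overlap.
Mei starts after Declan ends, so nothing later overlaps Declan either.
Mei starts before Rohan ends → Rohan and Mei overlap.
Felix starts before Rohan ends → Rohan and Felix overlap.
Priya starts before Rohan ends → Rohan and Priya overlap.
Nadia starts after Rohan ends, so nothing later overlaps Rohan either.
Felix starts before Mei ends → Mei and Felix overlap.
Priya starts before Mei ends → Mei and Priya overlap.
Nadia starts after Mei ends, so nothing later overlaps Mei either.
Priya starts before Felix ends → Felix and Priya overlap.
Nadia starts after Felix ends, so nothing later overlaps Felix either.
Nadia starts after Priya ends, so nothing later overlaps Priya either.
Lucia starts after Nadia ends, so nothing later overlaps Nadia either.
Yusuf starts before Lucia ends → Lucia and Yusuf overlap.
Overlapping pairs: Declan & Rohan, Felix & Mei, Felix & Priya, Felix & Rohan, Lucia & Yusuf, Mei & Priya, Mei & Rohan, Priya & Rohan — 8 in total.

8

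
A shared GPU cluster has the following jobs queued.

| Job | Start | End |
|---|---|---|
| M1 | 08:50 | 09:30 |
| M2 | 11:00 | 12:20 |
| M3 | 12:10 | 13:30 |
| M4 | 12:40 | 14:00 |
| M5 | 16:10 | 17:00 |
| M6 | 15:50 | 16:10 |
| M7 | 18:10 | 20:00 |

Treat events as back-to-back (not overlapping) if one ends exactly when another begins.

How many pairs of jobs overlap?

Two intervals overlap when each starts before the other ends.
Sorted by start: M1, M2, M3, M4, M6, M5, M7.
M2 starts after M1 ends, so nothing later overlaps M1 either.
M3 starts before M2 ends → M2 and M3 overlap.
M4 starts after M2 ends, so nothing later overlaps M2 either.
M4 starts before M3 ends → M3 and M4 overlap.
M6 starts after M3 ends, so nothing later overlaps M3 either.
M6 starts after M4 ends, so nothing later overlaps M4 either.
M5 starts exactly when M6 ends (back-to-back, no overlap), so nothing later overlaps M6 either.
M7 starts after M5 ends.
Overlapping pairs: M2 & M3, M3 & M4 — 2 in total.

2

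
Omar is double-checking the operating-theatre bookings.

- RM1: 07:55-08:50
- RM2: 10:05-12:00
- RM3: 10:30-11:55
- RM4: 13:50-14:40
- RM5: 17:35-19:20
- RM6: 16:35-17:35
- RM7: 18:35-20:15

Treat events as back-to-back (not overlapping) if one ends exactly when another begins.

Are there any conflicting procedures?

Yes

Sorted by start: RM1, RM2, RM3, RM4, RM6, RM5, RM7.
RM2 starts after RM1 ends; RM1 is clear from here.
RM3 starts before RM2 ends → RM2 and RM3 overlap.
That's a conflict, so the schedule is not conflict-free.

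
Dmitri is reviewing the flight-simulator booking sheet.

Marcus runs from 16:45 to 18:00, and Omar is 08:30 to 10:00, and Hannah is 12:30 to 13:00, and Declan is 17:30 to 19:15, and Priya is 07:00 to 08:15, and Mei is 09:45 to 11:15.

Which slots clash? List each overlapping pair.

Declan & Marcus, Mei & Omar

Check each pair: they overlap iff neither finishes before the other starts.
Sorted by start: Priya, Omar, Mei, Hannah, Marcus, Declan.
Omar starts after Priya ends, so Priya has no further overlaps.
Mei starts before Omar ends → Omar and Mei overlap.
Hannah starts after Omar ends, so Omar has no further overlaps.
Hannah starts after Mei ends, so Mei has no further overlaps.
Marcus starts after Hannah ends, so Hannah has no further overlaps.
Declan starts before Marcus ends → Marcus and Declan overlap.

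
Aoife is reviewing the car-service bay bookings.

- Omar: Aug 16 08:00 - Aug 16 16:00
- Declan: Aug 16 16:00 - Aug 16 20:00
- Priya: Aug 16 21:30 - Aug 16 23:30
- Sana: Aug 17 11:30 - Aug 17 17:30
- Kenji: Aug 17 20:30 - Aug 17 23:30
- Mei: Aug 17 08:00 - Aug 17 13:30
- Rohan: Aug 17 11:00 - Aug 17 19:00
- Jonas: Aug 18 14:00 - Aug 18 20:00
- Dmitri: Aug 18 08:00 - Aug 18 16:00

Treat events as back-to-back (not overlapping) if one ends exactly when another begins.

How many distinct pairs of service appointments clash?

Sorted by start: Omar, Declan, Priya, Mei, Rohan, Sana, Kenji, Dmitri, Jonas.
Declan starts exactly when Omar ends (back-to-back, no overlap), so nothing later overlaps Omar either.
Priya starts after Declan ends, so nothing later overlaps Declan either.
Mei starts after Priya ends, so nothing later overlaps Priya either.
Rohan starts before Mei ends → Mei and Rohan overlap.
Sana starts before Mei ends → Mei and Sana overlap.
Kenji starts after Mei ends, so nothing later overlaps Mei either.
Sana starts before Rohan ends → Rohan and Sana overlap.
Kenji starts after Rohan ends, so nothing later overlaps Rohan either.
Kenji starts after Sana ends, so nothing later overlaps Sana either.
Dmitri starts after Kenji ends, so nothing later overlaps Kenji either.
Jonas starts before Dmitri ends → Dmitri and Jonas overlap.
Overlapping pairs: Dmitri & Jonas, Mei & Rohan, Mei & Sana, Rohan & Sana — 4 in total.

4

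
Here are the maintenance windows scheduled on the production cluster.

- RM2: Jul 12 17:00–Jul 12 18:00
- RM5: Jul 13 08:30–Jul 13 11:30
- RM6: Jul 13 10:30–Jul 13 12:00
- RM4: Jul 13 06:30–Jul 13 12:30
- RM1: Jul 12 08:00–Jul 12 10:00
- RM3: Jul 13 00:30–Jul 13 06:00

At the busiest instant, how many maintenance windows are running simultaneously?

Sort all start/end points and keep a running count:
Jul 12 08:00 start RM1 → 1
Jul 12 10:00 end RM1 → 0
Jul 12 17:00 start RM2 → 1
Jul 12 18:00 end RM2 → 0
Jul 13 00:30 start RM3 → 1
Jul 13 06:00 end RM3 → 0
Jul 13 06:30 start RM4 → 1
Jul 13 08:30 start RM5 → 2
Jul 13 10:30 start RM6 → 3
Jul 13 11:30 end RM5 → 2
Jul 13 12:00 end RM6 → 1
Jul 13 12:30 end RM4 → 0
Peak is 3, at Jul 13 10:30 (RM4, RM5, RM6).

3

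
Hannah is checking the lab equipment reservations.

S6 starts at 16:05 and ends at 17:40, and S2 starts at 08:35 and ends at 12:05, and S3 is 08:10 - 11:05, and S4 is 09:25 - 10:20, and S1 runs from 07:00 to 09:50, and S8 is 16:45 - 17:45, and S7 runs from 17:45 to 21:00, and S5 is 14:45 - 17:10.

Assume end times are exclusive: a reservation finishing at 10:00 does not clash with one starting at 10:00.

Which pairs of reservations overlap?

Two intervals overlap when each starts before the other ends.
Sorted by start: S1, S3, S2, S4, S5, S6, S8, S7.
S3 starts before S1 ends → S1 and S3 overlap.
S2 starts before S1 ends → S1 and S2 overlap.
S4 starts before S1 ends → S1 and S4 overlap.
S5 starts after S1 ends, so nothing later overlaps S1 either.
S2 starts before S3 ends → S3 and S2 overlap.
S4 starts before S3 ends → S3 and S4 overlap.
S5 starts after S3 ends, so nothing later overlaps S3 either.
S4 starts before S2 ends → S2 and S4 overlap.
S5 starts after S2 ends, so nothing later overlaps S2 either.
S5 starts after S4 ends, so nothing later overlaps S4 either.
S6 starts before S5 ends → S5 and S6 overlap.
S8 starts before S5 ends → S5 and S8 overlap.
S7 starts after S5 ends.
S8 starts before S6 ends → S6 and S8 overlap.
S7 starts after S6 ends.
S7 starts exactly when S8 ends (back-to-back, no overlap).

S1 & S2, S1 & S3, S1 & S4, S2 & S3, S2 & S4, S3 & S4, S5 & S6, S5 & S8, S6 & S8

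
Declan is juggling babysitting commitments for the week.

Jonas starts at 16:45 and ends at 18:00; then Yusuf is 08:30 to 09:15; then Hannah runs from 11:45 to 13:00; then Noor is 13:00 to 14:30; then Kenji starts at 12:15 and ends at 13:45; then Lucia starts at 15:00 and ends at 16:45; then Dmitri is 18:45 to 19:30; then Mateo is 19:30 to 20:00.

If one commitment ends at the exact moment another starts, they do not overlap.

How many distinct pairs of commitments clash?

2

Sorted by start: Yusuf, Hannah, Kenji, Noor, Lucia, Jonas, Dmitri, Mateo.
Hannah starts after Yusuf ends, so nothing later overlaps Yusuf either.
Kenji starts before Hannah ends → Hannah and Kenji overlap.
Noor starts exactly when Hannah ends (back-to-back, no overlap), so nothing later overlaps Hannah either.
Noor starts before Kenji ends → Kenji and Noor overlap.
Lucia starts after Kenji ends, so nothing later overlaps Kenji either.
Lucia starts after Noor ends, so nothing later overlaps Noor either.
Jonas starts exactly when Lucia ends (back-to-back, no overlap), so nothing later overlaps Lucia either.
Dmitri starts after Jonas ends, so nothing later overlaps Jonas either.
Mateo starts exactly when Dmitri ends (back-to-back, no overlap).
Overlapping pairs: Hannah & Kenji, Kenji & Noor — 2 in total.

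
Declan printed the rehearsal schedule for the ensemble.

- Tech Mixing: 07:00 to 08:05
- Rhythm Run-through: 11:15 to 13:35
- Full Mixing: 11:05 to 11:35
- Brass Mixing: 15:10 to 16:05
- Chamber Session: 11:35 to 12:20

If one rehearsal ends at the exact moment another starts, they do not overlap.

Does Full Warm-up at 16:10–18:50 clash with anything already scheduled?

No — it doesn't clash with anything

Tech Mixing: ends 08:05 at or before Full Warm-up starts 16:10 → clear.
Full Mixing: ends 11:35 at or before Full Warm-up starts 16:10 → clear.
Rhythm Run-through: ends 13:35 at or before Full Warm-up starts 16:10 → clear.
Chamber Session: ends 12:20 at or before Full Warm-up starts 16:10 → clear.
Brass Mixing: ends 16:05 at or before Full Warm-up starts 16:10 → clear.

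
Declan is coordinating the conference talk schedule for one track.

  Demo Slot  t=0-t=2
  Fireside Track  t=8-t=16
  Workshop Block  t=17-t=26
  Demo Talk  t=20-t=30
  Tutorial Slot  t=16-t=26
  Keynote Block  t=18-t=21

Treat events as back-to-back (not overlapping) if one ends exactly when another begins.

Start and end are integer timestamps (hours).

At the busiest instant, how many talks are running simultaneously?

4

Sweep the timeline, counting +1 at each start and −1 at each end (ends before starts at a tie):
t=0 start Demo Slot → 1
t=2 end Demo Slot → 0
t=8 start Fireside Track → 1
t=16 end Fireside Track → 0
t=16 start Tutorial Slot → 1
t=17 start Workshop Block → 2
t=18 start Keynote Block → 3
t=20 start Demo Talk → 4
t=21 end Keynote Block → 3
t=26 end Tutorial Slot → 2
t=26 end Workshop Block → 1
t=30 end Demo Talk → 0
Peak is 4, at t=20 (Demo Talk, Keynote Block, Tutorial Slot, Workshop Block).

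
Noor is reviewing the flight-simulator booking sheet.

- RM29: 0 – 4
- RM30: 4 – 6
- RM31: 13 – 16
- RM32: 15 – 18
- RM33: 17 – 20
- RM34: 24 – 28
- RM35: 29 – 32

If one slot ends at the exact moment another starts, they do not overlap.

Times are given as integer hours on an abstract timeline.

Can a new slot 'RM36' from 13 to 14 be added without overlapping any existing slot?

RM29: ends 4 at or before RM36 starts 13 → clear.
RM30: ends 6 at or before RM36 starts 13 → clear.
RM31: starts 13 before RM36 ends 14, and ends 16 after RM36 starts 13 → overlap.
RM32: starts 15 at or after RM36 ends 14 → clear.
RM33: starts 17 at or after RM36 ends 14 → clear.
RM34: starts 24 at or after RM36 ends 14 → clear.
RM35: starts 29 at or after RM36 ends 14 → clear.
RM36 overlaps RM31.

No — it overlaps RM31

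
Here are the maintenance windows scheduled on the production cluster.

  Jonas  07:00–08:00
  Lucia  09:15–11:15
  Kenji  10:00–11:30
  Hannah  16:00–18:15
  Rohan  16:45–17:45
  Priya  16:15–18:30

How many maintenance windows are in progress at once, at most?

Sort all start/end points and keep a running count:
07:00 start Jonas → 1
08:00 end Jonas → 0
09:15 start Lucia → 1
10:00 start Kenji → 2
11:15 end Lucia → 1
11:30 end Kenji → 0
16:00 start Hannah → 1
16:15 start Priya → 2
16:45 start Rohan → 3
17:45 end Rohan → 2
18:15 end Hannah → 1
18:30 end Priya → 0
Peak is 3, at 16:45 (Hannah, Priya, Rohan).

3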